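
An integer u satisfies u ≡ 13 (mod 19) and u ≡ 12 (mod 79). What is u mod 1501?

19⁻¹ mod 79: 19*25 ≡ 1 (mod 79), so 19⁻¹ ≡ 25.
u = 13 + 19*((12 − 13)*25 mod 79) = 13 + 19*54 = 1039.

1039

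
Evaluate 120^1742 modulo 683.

400

1742 in binary is 11011001110, i.e. 1742 = 1024 + 512 + 128 + 64 + 8 + 4 + 2.
120^1 ≡ 120 (mod 683)
120^2 ≡ 120^2 = 14400 ≡ 57 (mod 683)
120^4 ≡ 57^2 = 3249 ≡ 517 (mod 683)
120^8 ≡ 517^2 = 267289 ≡ 236 (mod 683)
120^16 ≡ 236^2 = 55696 ≡ 373 (mod 683)
120^32 ≡ 373^2 = 139129 ≡ 480 (mod 683)
120^64 ≡ 480^2 = 230400 ≡ 229 (mod 683)
120^128 ≡ 229^2 = 52441 ≡ 533 (mod 683)
120^256 ≡ 533^2 = 284089 ≡ 644 (mod 683)
120^512 ≡ 644^2 = 414736 ≡ 155 (mod 683)
120^1024 ≡ 155^2 = 24025 ≡ 120 (mod 683)
120^1742 = 120^1024 · 120^512 · 120^128 · 120^64 · 120^8 · 120^4 · 120^2 ≡ 120 · 155 · 533 · 229 · 236 · 517 · 57 (mod 683).
Accumulate the product:
120 · 155 = 18600 ≡ 159
159 · 533 = 84747 ≡ 55
55 · 229 = 12595 ≡ 301
301 · 236 = 71036 ≡ 4
4 · 517 = 2068 ≡ 19
19 · 57 = 1083 ≡ 400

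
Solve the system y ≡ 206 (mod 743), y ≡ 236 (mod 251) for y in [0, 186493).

184470

743⁻¹ mod 251: 743×25 ≡ 1 (mod 251), so 743⁻¹ ≡ 25.
y = 206 + 743×((236 − 206)×25 mod 251) = 206 + 743×248 = 184470.
Check: 184470 mod 743 = 206, 184470 mod 251 = 236. ✓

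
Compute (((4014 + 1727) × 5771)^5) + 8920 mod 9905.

4014 + 1727 = 5741
5741 × 5771 = 33131311 ≡ 8991 (mod 9905)
(8991)^5 ≡ 5696 (mod 9905)
5696 + 8920 = 14616 ≡ 4711 (mod 9905)

4711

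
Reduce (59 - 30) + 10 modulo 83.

59 - 30 = 29
29 + 10 = 39

39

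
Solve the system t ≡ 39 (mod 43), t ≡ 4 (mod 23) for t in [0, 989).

211

43⁻¹ mod 23: 43×15 ≡ 1 (mod 23), so 43⁻¹ ≡ 15.
t = 39 + 43×((4 − 39)×15 mod 23) = 39 + 43×4 = 211.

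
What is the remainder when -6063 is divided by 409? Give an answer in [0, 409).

-6063 = -15×409 + 72, so -6063 ≡ 72 (mod 409).

72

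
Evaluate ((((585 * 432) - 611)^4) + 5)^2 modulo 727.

585 * 432 = 252720 ≡ 451 (mod 727)
451 - 611 = -160 ≡ 567 (mod 727)
(567)^4 ≡ 34 (mod 727)
34 + 5 = 39
(39)^2 ≡ 67 (mod 727)

67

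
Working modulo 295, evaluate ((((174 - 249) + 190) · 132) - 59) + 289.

70

174 - 249 = -75 ≡ 220 (mod 295)
220 + 190 = 410 ≡ 115 (mod 295)
115 · 132 = 15180 ≡ 135 (mod 295)
135 - 59 = 76
76 + 289 = 365 ≡ 70 (mod 295)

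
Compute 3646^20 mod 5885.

1156

Compute successive squares:
20 in binary is 10100, i.e. 20 = 16 + 4.
3646^1 ≡ 3646 (mod 5885)
3646^2 ≡ 3646^2 = 13293316 ≡ 4986 (mod 5885)
3646^4 ≡ 4986^2 = 24860196 ≡ 1956 (mod 5885)
3646^8 ≡ 1956^2 = 3825936 ≡ 686 (mod 5885)
3646^16 ≡ 686^2 = 470596 ≡ 5681 (mod 5885)
3646^20 = 3646^16 * 3646^4 ≡ 5681 * 1956 (mod 5885).
5681 * 1956 = 11112036 ≡ 1156 (mod 5885).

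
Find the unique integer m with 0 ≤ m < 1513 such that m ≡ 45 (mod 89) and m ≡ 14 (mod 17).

490

89⁻¹ mod 17: 89*13 ≡ 1 (mod 17), so 89⁻¹ ≡ 13.
m = 45 + 89*((14 − 45)*13 mod 17) = 45 + 89*5 = 490.
Check: 490 mod 89 = 45, 490 mod 17 = 14. ✓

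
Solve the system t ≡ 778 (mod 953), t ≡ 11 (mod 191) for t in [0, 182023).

93219

953⁻¹ mod 191: 953*95 ≡ 1 (mod 191), so 953⁻¹ ≡ 95.
t = 778 + 953*((11 − 778)*95 mod 191) = 778 + 953*97 = 93219.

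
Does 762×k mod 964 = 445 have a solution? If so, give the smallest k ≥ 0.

no solution

gcd(762, 964) = 2, and 2 does not divide 445.
So the congruence has no solution.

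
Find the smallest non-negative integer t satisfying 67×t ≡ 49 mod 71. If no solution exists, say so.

gcd(67, 71) = 1, so a unique solution mod 71 exists.
67⁻¹ ≡ 53 (mod 71).
t ≡ 53×49 ≡ 41 (mod 71).

41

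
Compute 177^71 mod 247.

187

Using repeated squaring:
71 in binary is 1000111, i.e. 71 = 64 + 4 + 2 + 1.
177^1 ≡ 177 (mod 247)
177^2 ≡ 177^2 = 31329 ≡ 207 (mod 247)
177^4 ≡ 207^2 = 42849 ≡ 118 (mod 247)
177^8 ≡ 118^2 = 13924 ≡ 92 (mod 247)
177^16 ≡ 92^2 = 8464 ≡ 66 (mod 247)
177^32 ≡ 66^2 = 4356 ≡ 157 (mod 247)
177^64 ≡ 157^2 = 24649 ≡ 196 (mod 247)
177^71 = 177^64 × 177^4 × 177^2 × 177^1 ≡ 196 × 118 × 207 × 177 (mod 247).
Accumulate the product:
196 × 118 = 23128 ≡ 157
157 × 207 = 32499 ≡ 142
142 × 177 = 25134 ≡ 187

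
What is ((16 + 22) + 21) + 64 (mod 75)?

48

16 + 22 = 38
38 + 21 = 59
59 + 64 = 123 ≡ 48 (mod 75)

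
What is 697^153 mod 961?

153 in binary is 10011001, i.e. 153 = 128 + 16 + 8 + 1.
697^1 ≡ 697 (mod 961)
697^2 ≡ 697^2 = 485809 ≡ 504 (mod 961)
697^4 ≡ 504^2 = 254016 ≡ 312 (mod 961)
697^8 ≡ 312^2 = 97344 ≡ 283 (mod 961)
697^16 ≡ 283^2 = 80089 ≡ 326 (mod 961)
697^32 ≡ 326^2 = 106276 ≡ 566 (mod 961)
697^64 ≡ 566^2 = 320356 ≡ 343 (mod 961)
697^128 ≡ 343^2 = 117649 ≡ 407 (mod 961)
697^153 = 697^128 · 697^16 · 697^8 · 697^1 ≡ 407 · 326 · 283 · 697 (mod 961).
Accumulate the product:
407 · 326 = 132682 ≡ 64
64 · 283 = 18112 ≡ 814
814 · 697 = 567358 ≡ 368

368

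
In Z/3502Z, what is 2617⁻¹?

645

By the extended Euclidean algorithm:
3502 = 1·2617 + 885
2617 = 2·885 + 847
885 = 1·847 + 38
847 = 22·38 + 11
38 = 3·11 + 5
11 = 2·5 + 1
5 = 5·1 + 0
gcd(2617, 3502) = 1, so the inverse exists.
Bézout: 1 = −482·3502 + 645·2617.
So 2617⁻¹ ≡ 645 (mod 3502).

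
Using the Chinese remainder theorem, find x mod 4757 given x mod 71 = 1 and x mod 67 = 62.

71⁻¹ mod 67: 71*17 ≡ 1 (mod 67), so 71⁻¹ ≡ 17.
x = 1 + 71*((62 − 1)*17 mod 67) = 1 + 71*32 = 2273.

2273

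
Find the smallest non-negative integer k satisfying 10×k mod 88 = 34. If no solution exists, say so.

21

gcd(10, 88) = 2, and 2 | 34, so solutions exist.
Divide through by 2: 5×k ≡ 17 mod 44.
5⁻¹ ≡ 9 (mod 44).
k ≡ 9×17 ≡ 21 (mod 44).
The smallest non-negative solution is k = 21.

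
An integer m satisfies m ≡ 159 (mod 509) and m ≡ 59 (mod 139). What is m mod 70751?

5758

509⁻¹ mod 139: 509×68 ≡ 1 (mod 139), so 509⁻¹ ≡ 68.
m = 159 + 509×((59 − 159)×68 mod 139) = 159 + 509×11 = 5758.
Check: 5758 mod 509 = 159, 5758 mod 139 = 59. ✓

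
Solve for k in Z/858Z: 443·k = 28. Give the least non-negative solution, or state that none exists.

2

gcd(443, 858) = 1, so a unique solution mod 858 exists.
443⁻¹ ≡ 521 (mod 858).
k ≡ 521·28 ≡ 2 (mod 858).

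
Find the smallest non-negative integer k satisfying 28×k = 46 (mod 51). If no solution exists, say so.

gcd(28, 51) = 1, so a unique solution mod 51 exists.
28⁻¹ ≡ 31 (mod 51).
k ≡ 31×46 ≡ 49 (mod 51).

49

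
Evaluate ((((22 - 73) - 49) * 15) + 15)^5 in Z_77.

22 - 73 = -51 ≡ 26 (mod 77)
26 - 49 = -23 ≡ 54 (mod 77)
54 * 15 = 810 ≡ 40 (mod 77)
40 + 15 = 55
(55)^5 ≡ 55 (mod 77)

55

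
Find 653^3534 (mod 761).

648

By square-and-multiply:
3534 in binary is 110111001110, i.e. 3534 = 2048 + 1024 + 256 + 128 + 64 + 8 + 4 + 2.
653^1 ≡ 653 (mod 761)
653^2 ≡ 653^2 = 426409 ≡ 249 (mod 761)
653^4 ≡ 249^2 = 62001 ≡ 360 (mod 761)
653^8 ≡ 360^2 = 129600 ≡ 230 (mod 761)
653^16 ≡ 230^2 = 52900 ≡ 391 (mod 761)
653^32 ≡ 391^2 = 152881 ≡ 681 (mod 761)
653^64 ≡ 681^2 = 463761 ≡ 312 (mod 761)
653^128 ≡ 312^2 = 97344 ≡ 697 (mod 761)
653^256 ≡ 697^2 = 485809 ≡ 291 (mod 761)
653^512 ≡ 291^2 = 84681 ≡ 210 (mod 761)
653^1024 ≡ 210^2 = 44100 ≡ 723 (mod 761)
653^2048 ≡ 723^2 = 522729 ≡ 683 (mod 761)
653^3534 = 653^2048 × 653^1024 × 653^256 × 653^128 × 653^64 × 653^8 × 653^4 × 653^2 ≡ 683 × 723 × 291 × 697 × 312 × 230 × 360 × 249 (mod 761).
Accumulate the product:
683 × 723 = 493809 ≡ 681
681 × 291 = 198171 ≡ 311
311 × 697 = 216767 ≡ 643
643 × 312 = 200616 ≡ 473
473 × 230 = 108790 ≡ 728
728 × 360 = 262080 ≡ 296
296 × 249 = 73704 ≡ 648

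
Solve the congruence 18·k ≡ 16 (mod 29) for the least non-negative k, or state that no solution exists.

17

gcd(18, 29) = 1, so a unique solution mod 29 exists.
18⁻¹ ≡ 21 (mod 29).
k ≡ 21·16 ≡ 17 (mod 29).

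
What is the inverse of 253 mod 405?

By the extended Euclidean algorithm:
405 = 1*253 + 152
253 = 1*152 + 101
152 = 1*101 + 51
101 = 1*51 + 50
51 = 1*50 + 1
50 = 50*1 + 0
gcd(253, 405) = 1, so the inverse exists.
Back-substitute for 1:
1 = 1*51 − 1*50
  = −1*101 + 2*51
  = 2*152 − 3*101
  = −3*253 + 5*152
  = 5*405 − 8*253
So 253⁻¹ ≡ −8 ≡ 397 (mod 405).

397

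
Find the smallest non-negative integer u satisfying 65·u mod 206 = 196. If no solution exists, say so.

190

gcd(65, 206) = 1, so a unique solution mod 206 exists.
65⁻¹ ≡ 187 (mod 206).
u ≡ 187·196 ≡ 190 (mod 206).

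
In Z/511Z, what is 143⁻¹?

243

By the extended Euclidean algorithm:
511 = 3×143 + 82
143 = 1×82 + 61
82 = 1×61 + 21
61 = 2×21 + 19
21 = 1×19 + 2
19 = 9×2 + 1
2 = 2×1 + 0
gcd(143, 511) = 1, so the inverse exists.
Bézout: 1 = −68×511 + 243×143.
So 143⁻¹ ≡ 243 (mod 511).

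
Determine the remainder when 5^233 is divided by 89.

40

Using repeated squaring:
233 in binary is 11101001, i.e. 233 = 128 + 64 + 32 + 8 + 1.
5^1 ≡ 5 (mod 89)
5^2 ≡ 5^2 = 25 (mod 89)
5^4 ≡ 25^2 = 625 ≡ 2 (mod 89)
5^8 ≡ 2^2 = 4 (mod 89)
5^16 ≡ 4^2 = 16 (mod 89)
5^32 ≡ 16^2 = 256 ≡ 78 (mod 89)
5^64 ≡ 78^2 = 6084 ≡ 32 (mod 89)
5^128 ≡ 32^2 = 1024 ≡ 45 (mod 89)
5^233 = 5^128 · 5^64 · 5^32 · 5^8 · 5^1 ≡ 45 · 32 · 78 · 4 · 5 (mod 89).
Accumulate the product:
45 · 32 = 1440 ≡ 16
16 · 78 = 1248 ≡ 2
2 · 4 = 8
8 · 5 = 40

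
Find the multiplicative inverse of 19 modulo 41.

41 = 2·19 + 3
19 = 6·3 + 1
3 = 3·1 + 0
gcd(19, 41) = 1, so the inverse exists.
Bézout: 1 = −6·41 + 13·19.
So 19⁻¹ ≡ 13 (mod 41).

13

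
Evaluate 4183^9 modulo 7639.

9 in binary is 1001, i.e. 9 = 8 + 1.
4183^1 ≡ 4183 (mod 7639)
4183^2 ≡ 4183^2 = 17497489 ≡ 4179 (mod 7639)
4183^4 ≡ 4179^2 = 17464041 ≡ 1287 (mod 7639)
4183^8 ≡ 1287^2 = 1656369 ≡ 6345 (mod 7639)
4183^9 = 4183^8 * 4183^1 ≡ 6345 * 4183 (mod 7639).
6345 * 4183 = 26541135 ≡ 3249 (mod 7639).

3249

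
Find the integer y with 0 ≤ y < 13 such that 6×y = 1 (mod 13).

Run the extended Euclidean algorithm:
13 = 2*6 + 1
6 = 6*1 + 0
gcd(6, 13) = 1, so the inverse exists.
Back-substitute for 1:
1 = 1*13 − 2*6
So 6⁻¹ ≡ −2 ≡ 11 (mod 13).

11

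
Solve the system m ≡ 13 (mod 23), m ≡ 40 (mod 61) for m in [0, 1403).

23⁻¹ mod 61: 23*8 ≡ 1 (mod 61), so 23⁻¹ ≡ 8.
m = 13 + 23*((40 − 13)*8 mod 61) = 13 + 23*33 = 772.

772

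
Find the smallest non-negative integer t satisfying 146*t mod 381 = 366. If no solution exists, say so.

300

gcd(146, 381) = 1, so a unique solution mod 381 exists.
146⁻¹ ≡ 107 (mod 381).
t ≡ 107*366 ≡ 300 (mod 381).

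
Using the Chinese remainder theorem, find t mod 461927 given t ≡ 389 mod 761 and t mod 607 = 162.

761⁻¹ mod 607: 761*540 ≡ 1 (mod 607), so 761⁻¹ ≡ 540.
t = 389 + 761*((162 − 389)*540 mod 607) = 389 + 761*34 = 26263.
Check: 26263 mod 761 = 389, 26263 mod 607 = 162. ✓

26263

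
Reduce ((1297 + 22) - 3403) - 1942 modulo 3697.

1297 + 22 = 1319
1319 - 3403 = -2084 ≡ 1613 (mod 3697)
1613 - 1942 = -329 ≡ 3368 (mod 3697)

3368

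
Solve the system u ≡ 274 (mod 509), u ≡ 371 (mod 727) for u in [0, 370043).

509⁻¹ mod 727: 509*10 ≡ 1 (mod 727), so 509⁻¹ ≡ 10.
u = 274 + 509*((371 − 274)*10 mod 727) = 274 + 509*243 = 123961.
Check: 123961 mod 509 = 274, 123961 mod 727 = 371. ✓

123961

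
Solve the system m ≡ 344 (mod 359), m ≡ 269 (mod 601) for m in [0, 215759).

359⁻¹ mod 601: 359×375 ≡ 1 (mod 601), so 359⁻¹ ≡ 375.
m = 344 + 359×((269 − 344)×375 mod 601) = 344 + 359×122 = 44142.
Check: 44142 mod 359 = 344, 44142 mod 601 = 269. ✓

44142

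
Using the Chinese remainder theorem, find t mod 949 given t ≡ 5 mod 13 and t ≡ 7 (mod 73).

13⁻¹ mod 73: 13·45 ≡ 1 (mod 73), so 13⁻¹ ≡ 45.
t = 5 + 13·((7 − 5)·45 mod 73) = 5 + 13·17 = 226.

226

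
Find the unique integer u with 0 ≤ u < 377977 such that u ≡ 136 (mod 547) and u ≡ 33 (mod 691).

218389

547⁻¹ mod 691: 547·667 ≡ 1 (mod 691), so 547⁻¹ ≡ 667.
u = 136 + 547·((33 − 136)·667 mod 691) = 136 + 547·399 = 218389.
Check: 218389 mod 547 = 136, 218389 mod 691 = 33. ✓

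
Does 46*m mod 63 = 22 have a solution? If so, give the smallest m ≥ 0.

58

gcd(46, 63) = 1, so a unique solution mod 63 exists.
46⁻¹ ≡ 37 (mod 63).
m ≡ 37*22 ≡ 58 (mod 63).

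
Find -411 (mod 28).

-411 = -15×28 + 9, so -411 ≡ 9 (mod 28).

9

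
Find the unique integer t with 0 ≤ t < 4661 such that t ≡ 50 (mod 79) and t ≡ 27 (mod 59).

79⁻¹ mod 59: 79×3 ≡ 1 (mod 59), so 79⁻¹ ≡ 3.
t = 50 + 79×((27 − 50)×3 mod 59) = 50 + 79×49 = 3921.

3921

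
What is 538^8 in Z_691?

Compute successive squares:
538^1 ≡ 538 (mod 691)
538^2 ≡ 538^2 = 289444 ≡ 606 (mod 691)
538^4 ≡ 606^2 = 367236 ≡ 315 (mod 691)
538^8 ≡ 315^2 = 99225 ≡ 412 (mod 691)
So 538^8 ≡ 412 (mod 691).

412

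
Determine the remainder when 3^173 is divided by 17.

12

By square-and-multiply:
3^1 ≡ 3 (mod 17)
3^2 ≡ 3^2 = 9 (mod 17)
3^4 ≡ 9^2 = 81 ≡ 13 (mod 17)
3^8 ≡ 13^2 = 169 ≡ 16 (mod 17)
3^16 ≡ 16^2 = 256 ≡ 1 (mod 17)
3^32 ≡ 1^2 = 1 (mod 17)
3^64 ≡ 1^2 = 1 (mod 17)
3^128 ≡ 1^2 = 1 (mod 17)
3^173 = 3^128 · 3^32 · 3^8 · 3^4 · 3^1 ≡ 1 · 1 · 16 · 13 · 3 (mod 17).
Accumulate the product:
1 · 1 = 1
1 · 16 = 16
16 · 13 = 208 ≡ 4
4 · 3 = 12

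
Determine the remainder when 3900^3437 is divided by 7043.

Compute successive squares:
3437 in binary is 110101101101, i.e. 3437 = 2048 + 1024 + 256 + 64 + 32 + 8 + 4 + 1.
3900^1 ≡ 3900 (mod 7043)
3900^2 ≡ 3900^2 = 15210000 ≡ 4163 (mod 7043)
3900^4 ≡ 4163^2 = 17330569 ≡ 4789 (mod 7043)
3900^8 ≡ 4789^2 = 22934521 ≡ 2513 (mod 7043)
3900^16 ≡ 2513^2 = 6315169 ≡ 4641 (mod 7043)
3900^32 ≡ 4641^2 = 21538881 ≡ 1387 (mod 7043)
3900^64 ≡ 1387^2 = 1923769 ≡ 1030 (mod 7043)
3900^128 ≡ 1030^2 = 1060900 ≡ 4450 (mod 7043)
3900^256 ≡ 4450^2 = 19802500 ≡ 4627 (mod 7043)
3900^512 ≡ 4627^2 = 21409129 ≡ 5452 (mod 7043)
3900^1024 ≡ 5452^2 = 29724304 ≡ 2844 (mod 7043)
3900^2048 ≡ 2844^2 = 8088336 ≡ 2972 (mod 7043)
3900^3437 = 3900^2048 × 3900^1024 × 3900^256 × 3900^64 × 3900^32 × 3900^8 × 3900^4 × 3900^1 ≡ 2972 × 2844 × 4627 × 1030 × 1387 × 2513 × 4789 × 3900 (mod 7043).
Accumulate the product:
2972 × 2844 = 8452368 ≡ 768
768 × 4627 = 3553536 ≡ 3864
3864 × 1030 = 3979920 ≡ 625
625 × 1387 = 866875 ≡ 586
586 × 2513 = 1472618 ≡ 631
631 × 4789 = 3021859 ≡ 412
412 × 3900 = 1606800 ≡ 996

996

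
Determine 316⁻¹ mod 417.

Run the extended Euclidean algorithm:
417 = 1·316 + 101
316 = 3·101 + 13
101 = 7·13 + 10
13 = 1·10 + 3
10 = 3·3 + 1
3 = 3·1 + 0
gcd(316, 417) = 1, so the inverse exists.
Bézout: 1 = 97·417 − 128·316.
So 316⁻¹ ≡ −128 ≡ 289 (mod 417).

289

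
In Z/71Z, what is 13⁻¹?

11

Run the extended Euclidean algorithm:
71 = 5*13 + 6
13 = 2*6 + 1
6 = 6*1 + 0
gcd(13, 71) = 1, so the inverse exists.
Back-substitute for 1:
1 = 1*13 − 2*6
  = −2*71 + 11*13
So 13⁻¹ ≡ 11 (mod 71).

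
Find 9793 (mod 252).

9793 = 38*252 + 217, so 9793 ≡ 217 (mod 252).

217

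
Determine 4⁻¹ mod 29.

22

Apply the Euclidean algorithm and back-substitute:
29 = 7×4 + 1
4 = 4×1 + 0
gcd(4, 29) = 1, so the inverse exists.
Bézout: 1 = 1×29 − 7×4.
So 4⁻¹ ≡ −7 ≡ 22 (mod 29).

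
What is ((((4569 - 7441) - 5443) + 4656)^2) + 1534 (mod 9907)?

4569 - 7441 = -2872 ≡ 7035 (mod 9907)
7035 - 5443 = 1592
1592 + 4656 = 6248
(6248)^2 ≡ 3924 (mod 9907)
3924 + 1534 = 5458

5458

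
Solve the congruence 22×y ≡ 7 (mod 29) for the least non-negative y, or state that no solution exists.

28

gcd(22, 29) = 1, so a unique solution mod 29 exists.
22⁻¹ ≡ 4 (mod 29).
y ≡ 4×7 ≡ 28 (mod 29).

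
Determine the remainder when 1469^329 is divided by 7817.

3749

By square-and-multiply:
1469^1 ≡ 1469 (mod 7817)
1469^2 ≡ 1469^2 = 2157961 ≡ 469 (mod 7817)
1469^4 ≡ 469^2 = 219961 ≡ 1085 (mod 7817)
1469^8 ≡ 1085^2 = 1177225 ≡ 4675 (mod 7817)
1469^16 ≡ 4675^2 = 21855625 ≡ 7110 (mod 7817)
1469^32 ≡ 7110^2 = 50552100 ≡ 7378 (mod 7817)
1469^64 ≡ 7378^2 = 54434884 ≡ 5113 (mod 7817)
1469^128 ≡ 5113^2 = 26142769 ≡ 2721 (mod 7817)
1469^256 ≡ 2721^2 = 7403841 ≡ 1142 (mod 7817)
1469^329 = 1469^256 × 1469^64 × 1469^8 × 1469^1 ≡ 1142 × 5113 × 4675 × 1469 (mod 7817).
Accumulate the product:
1142 × 5113 = 5839046 ≡ 7564
7564 × 4675 = 35361700 ≡ 5409
5409 × 1469 = 7945821 ≡ 3749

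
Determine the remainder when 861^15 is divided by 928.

Compute successive squares:
15 in binary is 1111, i.e. 15 = 8 + 4 + 2 + 1.
861^1 ≡ 861 (mod 928)
861^2 ≡ 861^2 = 741321 ≡ 777 (mod 928)
861^4 ≡ 777^2 = 603729 ≡ 529 (mod 928)
861^8 ≡ 529^2 = 279841 ≡ 513 (mod 928)
861^15 = 861^8 * 861^4 * 861^2 * 861^1 ≡ 513 * 529 * 777 * 861 (mod 928).
Accumulate the product:
513 * 529 = 271377 ≡ 401
401 * 777 = 311577 ≡ 697
697 * 861 = 600117 ≡ 629

629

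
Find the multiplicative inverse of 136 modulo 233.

By the extended Euclidean algorithm:
233 = 1×136 + 97
136 = 1×97 + 39
97 = 2×39 + 19
39 = 2×19 + 1
19 = 19×1 + 0
gcd(136, 233) = 1, so the inverse exists.
Bézout: 1 = −7×233 + 12×136.
So 136⁻¹ ≡ 12 (mod 233).

12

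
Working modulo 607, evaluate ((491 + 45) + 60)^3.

491 + 45 = 536
536 + 60 = 596
(596)^3 ≡ 490 (mod 607)

490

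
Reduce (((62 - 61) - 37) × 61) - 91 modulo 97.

41

62 - 61 = 1
1 - 37 = -36 ≡ 61 (mod 97)
61 × 61 = 3721 ≡ 35 (mod 97)
35 - 91 = -56 ≡ 41 (mod 97)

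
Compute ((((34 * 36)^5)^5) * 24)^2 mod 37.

3

34 * 36 = 1224 ≡ 3 (mod 37)
(3)^5 ≡ 21 (mod 37)
(21)^5 ≡ 4 (mod 37)
4 * 24 = 96 ≡ 22 (mod 37)
(22)^2 ≡ 3 (mod 37)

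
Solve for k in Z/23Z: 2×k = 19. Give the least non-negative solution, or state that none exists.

gcd(2, 23) = 1, so a unique solution mod 23 exists.
2⁻¹ ≡ 12 (mod 23).
k ≡ 12×19 ≡ 21 (mod 23).

21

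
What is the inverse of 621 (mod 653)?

102

653 = 1×621 + 32
621 = 19×32 + 13
32 = 2×13 + 6
13 = 2×6 + 1
6 = 6×1 + 0
gcd(621, 653) = 1, so the inverse exists.
Back-substitute for 1:
1 = 1×13 − 2×6
  = −2×32 + 5×13
  = 5×621 − 97×32
  = −97×653 + 102×621
So 621⁻¹ ≡ 102 (mod 653).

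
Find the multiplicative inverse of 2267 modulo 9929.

9929 = 4×2267 + 861
2267 = 2×861 + 545
861 = 1×545 + 316
545 = 1×316 + 229
316 = 1×229 + 87
229 = 2×87 + 55
87 = 1×55 + 32
55 = 1×32 + 23
32 = 1×23 + 9
23 = 2×9 + 5
9 = 1×5 + 4
5 = 1×4 + 1
4 = 4×1 + 0
gcd(2267, 9929) = 1, so the inverse exists.
Back-substitute for 1:
1 = 1×5 − 1×4
  = −1×9 + 2×5
  = 2×23 − 5×9
  = −5×32 + 7×23
  = 7×55 − 12×32
  = −12×87 + 19×55
  = 19×229 − 50×87
  = −50×316 + 69×229
  = 69×545 − 119×316
  = −119×861 + 188×545
  = 188×2267 − 495×861
  = −495×9929 + 2168×2267
So 2267⁻¹ ≡ 2168 (mod 9929).

2168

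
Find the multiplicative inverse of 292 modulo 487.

Run the extended Euclidean algorithm:
487 = 1*292 + 195
292 = 1*195 + 97
195 = 2*97 + 1
97 = 97*1 + 0
gcd(292, 487) = 1, so the inverse exists.
Bézout: 1 = 3*487 − 5*292.
So 292⁻¹ ≡ −5 ≡ 482 (mod 487).

482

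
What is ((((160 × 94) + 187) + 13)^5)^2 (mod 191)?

160 × 94 = 15040 ≡ 142 (mod 191)
142 + 187 = 329 ≡ 138 (mod 191)
138 + 13 = 151
(151)^5 ≡ 66 (mod 191)
(66)^2 ≡ 154 (mod 191)

154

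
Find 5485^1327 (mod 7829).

7482

Using repeated squaring:
1327 in binary is 10100101111, i.e. 1327 = 1024 + 256 + 32 + 8 + 4 + 2 + 1.
5485^1 ≡ 5485 (mod 7829)
5485^2 ≡ 5485^2 = 30085225 ≡ 6207 (mod 7829)
5485^4 ≡ 6207^2 = 38526849 ≡ 340 (mod 7829)
5485^8 ≡ 340^2 = 115600 ≡ 5994 (mod 7829)
5485^16 ≡ 5994^2 = 35928036 ≡ 755 (mod 7829)
5485^32 ≡ 755^2 = 570025 ≡ 6337 (mod 7829)
5485^64 ≡ 6337^2 = 40157569 ≡ 2628 (mod 7829)
5485^128 ≡ 2628^2 = 6906384 ≡ 1206 (mod 7829)
5485^256 ≡ 1206^2 = 1454436 ≡ 6071 (mod 7829)
5485^512 ≡ 6071^2 = 36857041 ≡ 5938 (mod 7829)
5485^1024 ≡ 5938^2 = 35259844 ≡ 5857 (mod 7829)
5485^1327 = 5485^1024 * 5485^256 * 5485^32 * 5485^8 * 5485^4 * 5485^2 * 5485^1 ≡ 5857 * 6071 * 6337 * 5994 * 340 * 6207 * 5485 (mod 7829).
Accumulate the product:
5857 * 6071 = 35557847 ≡ 6358
6358 * 6337 = 40290646 ≡ 2612
2612 * 5994 = 15656328 ≡ 6157
6157 * 340 = 2093380 ≡ 3037
3037 * 6207 = 18850659 ≡ 6256
6256 * 5485 = 34314160 ≡ 7482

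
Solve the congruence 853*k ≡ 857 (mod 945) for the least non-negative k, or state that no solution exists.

gcd(853, 945) = 1, so a unique solution mod 945 exists.
853⁻¹ ≡ 832 (mod 945).
k ≡ 832*857 ≡ 494 (mod 945).

494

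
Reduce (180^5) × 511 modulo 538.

116

(180)^5 ≡ 454 (mod 538)
454 × 511 = 231994 ≡ 116 (mod 538)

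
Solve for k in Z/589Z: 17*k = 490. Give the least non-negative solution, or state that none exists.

gcd(17, 589) = 1, so a unique solution mod 589 exists.
17⁻¹ ≡ 104 (mod 589).
k ≡ 104*490 ≡ 306 (mod 589).

306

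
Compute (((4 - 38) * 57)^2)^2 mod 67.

4 - 38 = -34 ≡ 33 (mod 67)
33 * 57 = 1881 ≡ 5 (mod 67)
(5)^2 ≡ 25 (mod 67)
(25)^2 ≡ 22 (mod 67)

22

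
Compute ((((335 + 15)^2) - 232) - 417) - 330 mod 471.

335 + 15 = 350
(350)^2 ≡ 40 (mod 471)
40 - 232 = -192 ≡ 279 (mod 471)
279 - 417 = -138 ≡ 333 (mod 471)
333 - 330 = 3

3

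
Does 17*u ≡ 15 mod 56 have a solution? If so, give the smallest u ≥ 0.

gcd(17, 56) = 1, so a unique solution mod 56 exists.
17⁻¹ ≡ 33 (mod 56).
u ≡ 33*15 ≡ 47 (mod 56).

47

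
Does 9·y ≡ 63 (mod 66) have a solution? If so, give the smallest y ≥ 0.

gcd(9, 66) = 3, and 3 | 63, so solutions exist.
Divide through by 3: 3·y ≡ 21 (mod 22).
3⁻¹ ≡ 15 (mod 22).
y ≡ 15·21 ≡ 7 (mod 22).
The smallest non-negative solution is y = 7.

7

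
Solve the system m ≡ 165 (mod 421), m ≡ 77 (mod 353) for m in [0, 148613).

421⁻¹ mod 353: 421*244 ≡ 1 (mod 353), so 421⁻¹ ≡ 244.
m = 165 + 421*((77 − 165)*244 mod 353) = 165 + 421*61 = 25846.

25846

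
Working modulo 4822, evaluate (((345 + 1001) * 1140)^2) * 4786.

345 + 1001 = 1346
1346 * 1140 = 1534440 ≡ 1044 (mod 4822)
(1044)^2 ≡ 164 (mod 4822)
164 * 4786 = 784904 ≡ 3740 (mod 4822)

3740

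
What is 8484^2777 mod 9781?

2777 in binary is 101011011001, i.e. 2777 = 2048 + 512 + 128 + 64 + 16 + 8 + 1.
8484^1 ≡ 8484 (mod 9781)
8484^2 ≡ 8484^2 = 71978256 ≡ 9658 (mod 9781)
8484^4 ≡ 9658^2 = 93276964 ≡ 5348 (mod 9781)
8484^8 ≡ 5348^2 = 28601104 ≡ 1460 (mod 9781)
8484^16 ≡ 1460^2 = 2131600 ≡ 9123 (mod 9781)
8484^32 ≡ 9123^2 = 83229129 ≡ 2600 (mod 9781)
8484^64 ≡ 2600^2 = 6760000 ≡ 1329 (mod 9781)
8484^128 ≡ 1329^2 = 1766241 ≡ 5661 (mod 9781)
8484^256 ≡ 5661^2 = 32046921 ≡ 4365 (mod 9781)
8484^512 ≡ 4365^2 = 19053225 ≡ 9618 (mod 9781)
8484^1024 ≡ 9618^2 = 92505924 ≡ 7007 (mod 9781)
8484^2048 ≡ 7007^2 = 49098049 ≡ 7210 (mod 9781)
8484^2777 = 8484^2048 · 8484^512 · 8484^128 · 8484^64 · 8484^16 · 8484^8 · 8484^1 ≡ 7210 · 9618 · 5661 · 1329 · 9123 · 1460 · 8484 (mod 9781).
Accumulate the product:
7210 · 9618 = 69345780 ≡ 8271
8271 · 5661 = 46822131 ≡ 484
484 · 1329 = 643236 ≡ 7471
7471 · 9123 = 68157933 ≡ 3925
3925 · 1460 = 5730500 ≡ 8615
8615 · 8484 = 73089660 ≡ 6028

6028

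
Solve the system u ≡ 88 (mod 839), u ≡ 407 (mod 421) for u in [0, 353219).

28614

839⁻¹ mod 421: 839*140 ≡ 1 (mod 421), so 839⁻¹ ≡ 140.
u = 88 + 839*((407 − 88)*140 mod 421) = 88 + 839*34 = 28614.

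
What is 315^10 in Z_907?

662

Compute successive squares:
10 in binary is 1010, i.e. 10 = 8 + 2.
315^1 ≡ 315 (mod 907)
315^2 ≡ 315^2 = 99225 ≡ 362 (mod 907)
315^4 ≡ 362^2 = 131044 ≡ 436 (mod 907)
315^8 ≡ 436^2 = 190096 ≡ 533 (mod 907)
315^10 = 315^8 * 315^2 ≡ 533 * 362 (mod 907).
533 * 362 = 192946 ≡ 662 (mod 907).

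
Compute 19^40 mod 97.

19^1 ≡ 19 (mod 97)
19^2 ≡ 19^2 = 361 ≡ 70 (mod 97)
19^4 ≡ 70^2 = 4900 ≡ 50 (mod 97)
19^8 ≡ 50^2 = 2500 ≡ 75 (mod 97)
19^16 ≡ 75^2 = 5625 ≡ 96 (mod 97)
19^32 ≡ 96^2 = 9216 ≡ 1 (mod 97)
19^40 = 19^32 * 19^8 ≡ 1 * 75 (mod 97).
1 * 75 = 75 ≡ 75 (mod 97).

75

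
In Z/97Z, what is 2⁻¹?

97 = 48*2 + 1
2 = 2*1 + 0
gcd(2, 97) = 1, so the inverse exists.
Back-substitute for 1:
1 = 1*97 − 48*2
So 2⁻¹ ≡ −48 ≡ 49 (mod 97).

49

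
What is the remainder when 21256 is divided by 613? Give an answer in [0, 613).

414

21256 = 34*613 + 414, so 21256 ≡ 414 (mod 613).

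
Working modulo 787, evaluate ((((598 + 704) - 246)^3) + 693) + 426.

598 + 704 = 1302 ≡ 515 (mod 787)
515 - 246 = 269
(269)^3 ≡ 238 (mod 787)
238 + 693 = 931 ≡ 144 (mod 787)
144 + 426 = 570

570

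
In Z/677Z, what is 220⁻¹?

637

Run the extended Euclidean algorithm:
677 = 3·220 + 17
220 = 12·17 + 16
17 = 1·16 + 1
16 = 16·1 + 0
gcd(220, 677) = 1, so the inverse exists.
Bézout: 1 = 13·677 − 40·220.
So 220⁻¹ ≡ −40 ≡ 637 (mod 677).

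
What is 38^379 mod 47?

379 in binary is 101111011, i.e. 379 = 256 + 64 + 32 + 16 + 8 + 2 + 1.
38^1 ≡ 38 (mod 47)
38^2 ≡ 38^2 = 1444 ≡ 34 (mod 47)
38^4 ≡ 34^2 = 1156 ≡ 28 (mod 47)
38^8 ≡ 28^2 = 784 ≡ 32 (mod 47)
38^16 ≡ 32^2 = 1024 ≡ 37 (mod 47)
38^32 ≡ 37^2 = 1369 ≡ 6 (mod 47)
38^64 ≡ 6^2 = 36 (mod 47)
38^128 ≡ 36^2 = 1296 ≡ 27 (mod 47)
38^256 ≡ 27^2 = 729 ≡ 24 (mod 47)
38^379 = 38^256 × 38^64 × 38^32 × 38^16 × 38^8 × 38^2 × 38^1 ≡ 24 × 36 × 6 × 37 × 32 × 34 × 38 (mod 47).
Accumulate the product:
24 × 36 = 864 ≡ 18
18 × 6 = 108 ≡ 14
14 × 37 = 518 ≡ 1
1 × 32 = 32
32 × 34 = 1088 ≡ 7
7 × 38 = 266 ≡ 31

31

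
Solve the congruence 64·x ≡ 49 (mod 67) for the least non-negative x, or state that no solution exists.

gcd(64, 67) = 1, so a unique solution mod 67 exists.
64⁻¹ ≡ 22 (mod 67).
x ≡ 22·49 ≡ 6 (mod 67).

6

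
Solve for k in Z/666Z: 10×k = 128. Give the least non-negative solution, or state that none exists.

gcd(10, 666) = 2, and 2 | 128, so solutions exist.
Divide through by 2: 5×k ≡ 64 (mod 333).
5⁻¹ ≡ 200 (mod 333).
k ≡ 200×64 ≡ 146 (mod 333).
The smallest non-negative solution is k = 146.

146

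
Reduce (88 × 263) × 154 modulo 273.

161

88 × 263 = 23144 ≡ 212 (mod 273)
212 × 154 = 32648 ≡ 161 (mod 273)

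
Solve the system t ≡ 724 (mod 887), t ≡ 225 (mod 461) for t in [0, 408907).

887⁻¹ mod 461: 887*79 ≡ 1 (mod 461), so 887⁻¹ ≡ 79.
t = 724 + 887*((225 − 724)*79 mod 461) = 724 + 887*225 = 200299.

200299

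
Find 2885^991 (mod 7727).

By square-and-multiply:
991 in binary is 1111011111, i.e. 991 = 512 + 256 + 128 + 64 + 16 + 8 + 4 + 2 + 1.
2885^1 ≡ 2885 (mod 7727)
2885^2 ≡ 2885^2 = 8323225 ≡ 1246 (mod 7727)
2885^4 ≡ 1246^2 = 1552516 ≡ 7116 (mod 7727)
2885^8 ≡ 7116^2 = 50637456 ≡ 2425 (mod 7727)
2885^16 ≡ 2425^2 = 5880625 ≡ 378 (mod 7727)
2885^32 ≡ 378^2 = 142884 ≡ 3798 (mod 7727)
2885^64 ≡ 3798^2 = 14424804 ≡ 6222 (mod 7727)
2885^128 ≡ 6222^2 = 38713284 ≡ 1014 (mod 7727)
2885^256 ≡ 1014^2 = 1028196 ≡ 505 (mod 7727)
2885^512 ≡ 505^2 = 255025 ≡ 34 (mod 7727)
2885^991 = 2885^512 · 2885^256 · 2885^128 · 2885^64 · 2885^16 · 2885^8 · 2885^4 · 2885^2 · 2885^1 ≡ 34 · 505 · 1014 · 6222 · 378 · 2425 · 7116 · 1246 · 2885 (mod 7727).
Accumulate the product:
34 · 505 = 17170 ≡ 1716
1716 · 1014 = 1740024 ≡ 1449
1449 · 6222 = 9015678 ≡ 5996
5996 · 378 = 2266488 ≡ 2477
2477 · 2425 = 6006725 ≡ 2846
2846 · 7116 = 20252136 ≡ 7396
7396 · 1246 = 9215416 ≡ 4832
4832 · 2885 = 13940320 ≡ 812

812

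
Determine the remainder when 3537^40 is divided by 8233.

3537^1 ≡ 3537 (mod 8233)
3537^2 ≡ 3537^2 = 12510369 ≡ 4442 (mod 8233)
3537^4 ≡ 4442^2 = 19731364 ≡ 5096 (mod 8233)
3537^8 ≡ 5096^2 = 25969216 ≡ 2334 (mod 8233)
3537^16 ≡ 2334^2 = 5447556 ≡ 5543 (mod 8233)
3537^32 ≡ 5543^2 = 30724849 ≡ 7526 (mod 8233)
3537^40 = 3537^32 * 3537^8 ≡ 7526 * 2334 (mod 8233).
7526 * 2334 = 17565684 ≡ 4695 (mod 8233).

4695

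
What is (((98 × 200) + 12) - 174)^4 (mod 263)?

98 × 200 = 19600 ≡ 138 (mod 263)
138 + 12 = 150
150 - 174 = -24 ≡ 239 (mod 263)
(239)^4 ≡ 133 (mod 263)

133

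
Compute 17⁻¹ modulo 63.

63 = 3*17 + 12
17 = 1*12 + 5
12 = 2*5 + 2
5 = 2*2 + 1
2 = 2*1 + 0
gcd(17, 63) = 1, so the inverse exists.
Bézout: 1 = −7*63 + 26*17.
So 17⁻¹ ≡ 26 (mod 63).

26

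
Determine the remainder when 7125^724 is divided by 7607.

4417

Using repeated squaring:
7125^1 ≡ 7125 (mod 7607)
7125^2 ≡ 7125^2 = 50765625 ≡ 4114 (mod 7607)
7125^4 ≡ 4114^2 = 16924996 ≡ 7028 (mod 7607)
7125^8 ≡ 7028^2 = 49392784 ≡ 533 (mod 7607)
7125^16 ≡ 533^2 = 284089 ≡ 2630 (mod 7607)
7125^32 ≡ 2630^2 = 6916900 ≡ 2137 (mod 7607)
7125^64 ≡ 2137^2 = 4566769 ≡ 2569 (mod 7607)
7125^128 ≡ 2569^2 = 6599761 ≡ 4492 (mod 7607)
7125^256 ≡ 4492^2 = 20178064 ≡ 4300 (mod 7607)
7125^512 ≡ 4300^2 = 18490000 ≡ 4990 (mod 7607)
7125^724 = 7125^512 * 7125^128 * 7125^64 * 7125^16 * 7125^4 ≡ 4990 * 4492 * 2569 * 2630 * 7028 (mod 7607).
Accumulate the product:
4990 * 4492 = 22415080 ≡ 4858
4858 * 2569 = 12480202 ≡ 4722
4722 * 2630 = 12418860 ≡ 4236
4236 * 7028 = 29770608 ≡ 4417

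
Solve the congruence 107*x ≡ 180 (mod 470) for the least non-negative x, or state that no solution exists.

50

gcd(107, 470) = 1, so a unique solution mod 470 exists.
107⁻¹ ≡ 123 (mod 470).
x ≡ 123*180 ≡ 50 (mod 470).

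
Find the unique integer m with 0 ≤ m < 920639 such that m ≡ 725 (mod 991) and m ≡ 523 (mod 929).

680551

991⁻¹ mod 929: 991×15 ≡ 1 (mod 929), so 991⁻¹ ≡ 15.
m = 725 + 991×((523 − 725)×15 mod 929) = 725 + 991×686 = 680551.
Check: 680551 mod 991 = 725, 680551 mod 929 = 523. ✓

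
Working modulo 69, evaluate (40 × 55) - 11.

40 × 55 = 2200 ≡ 61 (mod 69)
61 - 11 = 50

50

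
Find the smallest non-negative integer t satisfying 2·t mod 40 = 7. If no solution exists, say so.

gcd(2, 40) = 2, and 2 does not divide 7.
So the congruence has no solution.

no solution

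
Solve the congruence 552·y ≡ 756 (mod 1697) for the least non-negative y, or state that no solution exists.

gcd(552, 1697) = 1, so a unique solution mod 1697 exists.
552⁻¹ ≡ 538 (mod 1697).
y ≡ 538·756 ≡ 1145 (mod 1697).

1145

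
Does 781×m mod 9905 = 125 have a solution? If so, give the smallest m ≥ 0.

7635

gcd(781, 9905) = 1, so a unique solution mod 9905 exists.
781⁻¹ ≡ 2676 (mod 9905).
m ≡ 2676×125 ≡ 7635 (mod 9905).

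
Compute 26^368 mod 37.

By square-and-multiply:
368 in binary is 101110000, i.e. 368 = 256 + 64 + 32 + 16.
26^1 ≡ 26 (mod 37)
26^2 ≡ 26^2 = 676 ≡ 10 (mod 37)
26^4 ≡ 10^2 = 100 ≡ 26 (mod 37)
26^8 ≡ 26^2 = 676 ≡ 10 (mod 37)
26^16 ≡ 10^2 = 100 ≡ 26 (mod 37)
26^32 ≡ 26^2 = 676 ≡ 10 (mod 37)
26^64 ≡ 10^2 = 100 ≡ 26 (mod 37)
26^128 ≡ 26^2 = 676 ≡ 10 (mod 37)
26^256 ≡ 10^2 = 100 ≡ 26 (mod 37)
26^368 = 26^256 × 26^64 × 26^32 × 26^16 ≡ 26 × 26 × 10 × 26 (mod 37).
Accumulate the product:
26 × 26 = 676 ≡ 10
10 × 10 = 100 ≡ 26
26 × 26 = 676 ≡ 10

10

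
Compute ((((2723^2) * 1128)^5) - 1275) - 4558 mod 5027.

1371

(2723)^2 ≡ 4931 (mod 5027)
4931 * 1128 = 5562168 ≡ 2306 (mod 5027)
(2306)^5 ≡ 2177 (mod 5027)
2177 - 1275 = 902
902 - 4558 = -3656 ≡ 1371 (mod 5027)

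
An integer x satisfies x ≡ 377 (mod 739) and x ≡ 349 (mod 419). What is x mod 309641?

739⁻¹ mod 419: 739*237 ≡ 1 (mod 419), so 739⁻¹ ≡ 237.
x = 377 + 739*((349 − 377)*237 mod 419) = 377 + 739*68 = 50629.

50629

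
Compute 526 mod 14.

8

526 = 37*14 + 8, so 526 ≡ 8 (mod 14).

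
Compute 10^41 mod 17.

Using repeated squaring:
41 in binary is 101001, i.e. 41 = 32 + 8 + 1.
10^1 ≡ 10 (mod 17)
10^2 ≡ 10^2 = 100 ≡ 15 (mod 17)
10^4 ≡ 15^2 = 225 ≡ 4 (mod 17)
10^8 ≡ 4^2 = 16 (mod 17)
10^16 ≡ 16^2 = 256 ≡ 1 (mod 17)
10^32 ≡ 1^2 = 1 (mod 17)
10^41 = 10^32 · 10^8 · 10^1 ≡ 1 · 16 · 10 (mod 17).
Accumulate the product:
1 · 16 = 16
16 · 10 = 160 ≡ 7

7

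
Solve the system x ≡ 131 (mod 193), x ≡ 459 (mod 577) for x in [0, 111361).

95087

193⁻¹ mod 577: 193*290 ≡ 1 (mod 577), so 193⁻¹ ≡ 290.
x = 131 + 193*((459 − 131)*290 mod 577) = 131 + 193*492 = 95087.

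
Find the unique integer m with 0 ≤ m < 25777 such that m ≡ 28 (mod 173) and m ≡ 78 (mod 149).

173⁻¹ mod 149: 173*118 ≡ 1 (mod 149), so 173⁻¹ ≡ 118.
m = 28 + 173*((78 − 28)*118 mod 149) = 28 + 173*89 = 15425.

15425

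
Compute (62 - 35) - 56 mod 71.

42

62 - 35 = 27
27 - 56 = -29 ≡ 42 (mod 71)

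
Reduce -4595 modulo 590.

125

-4595 = -8·590 + 125, so -4595 ≡ 125 (mod 590).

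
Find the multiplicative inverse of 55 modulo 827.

Apply the Euclidean algorithm and back-substitute:
827 = 15·55 + 2
55 = 27·2 + 1
2 = 2·1 + 0
gcd(55, 827) = 1, so the inverse exists.
Bézout: 1 = −27·827 + 406·55.
So 55⁻¹ ≡ 406 (mod 827).

406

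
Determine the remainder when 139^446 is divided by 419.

By square-and-multiply:
139^1 ≡ 139 (mod 419)
139^2 ≡ 139^2 = 19321 ≡ 47 (mod 419)
139^4 ≡ 47^2 = 2209 ≡ 114 (mod 419)
139^8 ≡ 114^2 = 12996 ≡ 7 (mod 419)
139^16 ≡ 7^2 = 49 (mod 419)
139^32 ≡ 49^2 = 2401 ≡ 306 (mod 419)
139^64 ≡ 306^2 = 93636 ≡ 199 (mod 419)
139^128 ≡ 199^2 = 39601 ≡ 215 (mod 419)
139^256 ≡ 215^2 = 46225 ≡ 135 (mod 419)
139^446 = 139^256 * 139^128 * 139^32 * 139^16 * 139^8 * 139^4 * 139^2 ≡ 135 * 215 * 306 * 49 * 7 * 114 * 47 (mod 419).
Accumulate the product:
135 * 215 = 29025 ≡ 114
114 * 306 = 34884 ≡ 107
107 * 49 = 5243 ≡ 215
215 * 7 = 1505 ≡ 248
248 * 114 = 28272 ≡ 199
199 * 47 = 9353 ≡ 135

135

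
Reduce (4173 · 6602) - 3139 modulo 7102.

4173 · 6602 = 27550146 ≡ 1488 (mod 7102)
1488 - 3139 = -1651 ≡ 5451 (mod 7102)

5451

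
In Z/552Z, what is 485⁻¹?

173

552 = 1·485 + 67
485 = 7·67 + 16
67 = 4·16 + 3
16 = 5·3 + 1
3 = 3·1 + 0
gcd(485, 552) = 1, so the inverse exists.
Bézout: 1 = −152·552 + 173·485.
So 485⁻¹ ≡ 173 (mod 552).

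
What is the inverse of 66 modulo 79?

6

Apply the Euclidean algorithm and back-substitute:
79 = 1·66 + 13
66 = 5·13 + 1
13 = 13·1 + 0
gcd(66, 79) = 1, so the inverse exists.
Back-substitute for 1:
1 = 1·66 − 5·13
  = −5·79 + 6·66
So 66⁻¹ ≡ 6 (mod 79).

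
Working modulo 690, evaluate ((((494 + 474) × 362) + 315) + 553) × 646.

194

494 + 474 = 968 ≡ 278 (mod 690)
278 × 362 = 100636 ≡ 586 (mod 690)
586 + 315 = 901 ≡ 211 (mod 690)
211 + 553 = 764 ≡ 74 (mod 690)
74 × 646 = 47804 ≡ 194 (mod 690)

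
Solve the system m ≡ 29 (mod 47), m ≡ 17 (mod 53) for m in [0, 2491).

47⁻¹ mod 53: 47×44 ≡ 1 (mod 53), so 47⁻¹ ≡ 44.
m = 29 + 47×((17 − 29)×44 mod 53) = 29 + 47×2 = 123.

123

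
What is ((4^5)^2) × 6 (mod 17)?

(4)^5 ≡ 4 (mod 17)
(4)^2 ≡ 16 (mod 17)
16 × 6 = 96 ≡ 11 (mod 17)

11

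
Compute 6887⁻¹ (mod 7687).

7687 = 1*6887 + 800
6887 = 8*800 + 487
800 = 1*487 + 313
487 = 1*313 + 174
313 = 1*174 + 139
174 = 1*139 + 35
139 = 3*35 + 34
35 = 1*34 + 1
34 = 34*1 + 0
gcd(6887, 7687) = 1, so the inverse exists.
Bézout: 1 = −198*7687 + 221*6887.
So 6887⁻¹ ≡ 221 (mod 7687).

221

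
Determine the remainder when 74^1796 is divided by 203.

74^1 ≡ 74 (mod 203)
74^2 ≡ 74^2 = 5476 ≡ 198 (mod 203)
74^4 ≡ 198^2 = 39204 ≡ 25 (mod 203)
74^8 ≡ 25^2 = 625 ≡ 16 (mod 203)
74^16 ≡ 16^2 = 256 ≡ 53 (mod 203)
74^32 ≡ 53^2 = 2809 ≡ 170 (mod 203)
74^64 ≡ 170^2 = 28900 ≡ 74 (mod 203)
74^128 ≡ 74^2 = 5476 ≡ 198 (mod 203)
74^256 ≡ 198^2 = 39204 ≡ 25 (mod 203)
74^512 ≡ 25^2 = 625 ≡ 16 (mod 203)
74^1024 ≡ 16^2 = 256 ≡ 53 (mod 203)
74^1796 = 74^1024 * 74^512 * 74^256 * 74^4 ≡ 53 * 16 * 25 * 25 (mod 203).
Accumulate the product:
53 * 16 = 848 ≡ 36
36 * 25 = 900 ≡ 88
88 * 25 = 2200 ≡ 170

170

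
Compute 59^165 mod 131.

107

165 in binary is 10100101, i.e. 165 = 128 + 32 + 4 + 1.
59^1 ≡ 59 (mod 131)
59^2 ≡ 59^2 = 3481 ≡ 75 (mod 131)
59^4 ≡ 75^2 = 5625 ≡ 123 (mod 131)
59^8 ≡ 123^2 = 15129 ≡ 64 (mod 131)
59^16 ≡ 64^2 = 4096 ≡ 35 (mod 131)
59^32 ≡ 35^2 = 1225 ≡ 46 (mod 131)
59^64 ≡ 46^2 = 2116 ≡ 20 (mod 131)
59^128 ≡ 20^2 = 400 ≡ 7 (mod 131)
59^165 = 59^128 * 59^32 * 59^4 * 59^1 ≡ 7 * 46 * 123 * 59 (mod 131).
Accumulate the product:
7 * 46 = 322 ≡ 60
60 * 123 = 7380 ≡ 44
44 * 59 = 2596 ≡ 107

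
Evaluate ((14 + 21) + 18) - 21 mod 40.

14 + 21 = 35
35 + 18 = 53 ≡ 13 (mod 40)
13 - 21 = -8 ≡ 32 (mod 40)

32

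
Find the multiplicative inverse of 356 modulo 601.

601 = 1*356 + 245
356 = 1*245 + 111
245 = 2*111 + 23
111 = 4*23 + 19
23 = 1*19 + 4
19 = 4*4 + 3
4 = 1*3 + 1
3 = 3*1 + 0
gcd(356, 601) = 1, so the inverse exists.
Back-substitute for 1:
1 = 1*4 − 1*3
  = −1*19 + 5*4
  = 5*23 − 6*19
  = −6*111 + 29*23
  = 29*245 − 64*111
  = −64*356 + 93*245
  = 93*601 − 157*356
So 356⁻¹ ≡ −157 ≡ 444 (mod 601).

444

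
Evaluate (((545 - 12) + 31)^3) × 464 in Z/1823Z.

545 - 12 = 533
533 + 31 = 564
(564)^3 ≡ 1068 (mod 1823)
1068 × 464 = 495552 ≡ 1519 (mod 1823)

1519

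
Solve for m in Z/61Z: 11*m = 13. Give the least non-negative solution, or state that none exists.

gcd(11, 61) = 1, so a unique solution mod 61 exists.
11⁻¹ ≡ 50 (mod 61).
m ≡ 50*13 ≡ 40 (mod 61).

40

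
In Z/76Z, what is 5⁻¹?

Run the extended Euclidean algorithm:
76 = 15·5 + 1
5 = 5·1 + 0
gcd(5, 76) = 1, so the inverse exists.
Back-substitute for 1:
1 = 1·76 − 15·5
So 5⁻¹ ≡ −15 ≡ 61 (mod 76).

61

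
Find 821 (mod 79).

31

821 = 10·79 + 31, so 821 ≡ 31 (mod 79).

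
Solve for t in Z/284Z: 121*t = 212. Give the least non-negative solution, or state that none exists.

gcd(121, 284) = 1, so a unique solution mod 284 exists.
121⁻¹ ≡ 169 (mod 284).
t ≡ 169*212 ≡ 44 (mod 284).

44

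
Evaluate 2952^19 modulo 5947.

By square-and-multiply:
19 in binary is 10011, i.e. 19 = 16 + 2 + 1.
2952^1 ≡ 2952 (mod 5947)
2952^2 ≡ 2952^2 = 8714304 ≡ 1949 (mod 5947)
2952^4 ≡ 1949^2 = 3798601 ≡ 4415 (mod 5947)
2952^8 ≡ 4415^2 = 19492225 ≡ 3906 (mod 5947)
2952^16 ≡ 3906^2 = 15256836 ≡ 2781 (mod 5947)
2952^19 = 2952^16 × 2952^2 × 2952^1 ≡ 2781 × 1949 × 2952 (mod 5947).
Accumulate the product:
2781 × 1949 = 5420169 ≡ 2452
2452 × 2952 = 7238304 ≡ 805

805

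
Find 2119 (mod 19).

2119 = 111×19 + 10, so 2119 ≡ 10 (mod 19).

10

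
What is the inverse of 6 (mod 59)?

10

59 = 9*6 + 5
6 = 1*5 + 1
5 = 5*1 + 0
gcd(6, 59) = 1, so the inverse exists.
Bézout: 1 = −1*59 + 10*6.
So 6⁻¹ ≡ 10 (mod 59).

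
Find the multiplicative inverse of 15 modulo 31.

31 = 2*15 + 1
15 = 15*1 + 0
gcd(15, 31) = 1, so the inverse exists.
Back-substitute for 1:
1 = 1*31 − 2*15
So 15⁻¹ ≡ −2 ≡ 29 (mod 31).

29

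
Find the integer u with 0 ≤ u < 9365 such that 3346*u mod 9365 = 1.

Run the extended Euclidean algorithm:
9365 = 2×3346 + 2673
3346 = 1×2673 + 673
2673 = 3×673 + 654
673 = 1×654 + 19
654 = 34×19 + 8
19 = 2×8 + 3
8 = 2×3 + 2
3 = 1×2 + 1
2 = 2×1 + 0
gcd(3346, 9365) = 1, so the inverse exists.
Bézout: 1 = −1233×9365 + 3451×3346.
So 3346⁻¹ ≡ 3451 (mod 9365).

3451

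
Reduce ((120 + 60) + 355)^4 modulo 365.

120 + 60 = 180
180 + 355 = 535 ≡ 170 (mod 365)
(170)^4 ≡ 210 (mod 365)

210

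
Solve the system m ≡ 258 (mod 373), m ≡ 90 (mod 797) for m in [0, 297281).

90151

373⁻¹ mod 797: 373×250 ≡ 1 (mod 797), so 373⁻¹ ≡ 250.
m = 258 + 373×((90 − 258)×250 mod 797) = 258 + 373×241 = 90151.
Check: 90151 mod 373 = 258, 90151 mod 797 = 90. ✓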